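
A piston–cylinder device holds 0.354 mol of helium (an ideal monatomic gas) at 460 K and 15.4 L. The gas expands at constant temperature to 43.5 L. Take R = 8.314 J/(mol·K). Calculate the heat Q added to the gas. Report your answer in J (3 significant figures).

Q ≈ 1410 J

Isothermal ⇒ ΔU = 0, so Q = W = nRT ln(V₂/V₁).
Q = (0.354)(8.314)(460) ln(43.5/15.4) = 1354 × 1.038 = 1406 J.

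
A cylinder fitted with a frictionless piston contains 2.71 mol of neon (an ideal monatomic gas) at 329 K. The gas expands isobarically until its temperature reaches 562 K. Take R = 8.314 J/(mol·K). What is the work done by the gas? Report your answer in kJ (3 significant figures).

W ≈ 5.25 kJ

Isobaric: W = P ΔV = nR ΔT.
W = (2.71)(8.314)(562 − 329) = 5250 J.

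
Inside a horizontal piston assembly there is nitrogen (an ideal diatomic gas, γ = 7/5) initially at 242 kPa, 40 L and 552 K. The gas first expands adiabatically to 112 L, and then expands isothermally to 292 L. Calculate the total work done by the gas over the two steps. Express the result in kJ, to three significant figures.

W_total ≈ 14.3 kJ

Step 1 (adiabatic): W = (P₁V₁ − P₂V₂)/(γ−1) = (9680 − 6412)/0.4 = 8169 J.
After step 1: P = 57.25 kPa, V = 112 L, T = 365.7 K.
Step 2 (isothermal): W = P₁V₁ ln(V₂/V₁) = (6412) ln(292/112) = 6145 J.
W_total = 8169 + 6145 = 14314 J.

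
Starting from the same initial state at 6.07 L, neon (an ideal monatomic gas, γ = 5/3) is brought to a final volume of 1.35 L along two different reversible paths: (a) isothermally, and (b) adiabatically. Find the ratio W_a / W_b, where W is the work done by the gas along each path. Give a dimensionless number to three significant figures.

Path (a) isothermal: W = P₁V₁ ln(V₂/V₁) → W_a/(P₁V₁) = -1.503.
Path (b) adiabatic: W = P₁V₁(1 − (V₁/V₂)^(γ−1))/(γ−1) → W_b/(P₁V₁) = -2.586.
W_a / W_b = -1.503 / -2.586 = 0.5812.

W_a / W_b ≈ 0.581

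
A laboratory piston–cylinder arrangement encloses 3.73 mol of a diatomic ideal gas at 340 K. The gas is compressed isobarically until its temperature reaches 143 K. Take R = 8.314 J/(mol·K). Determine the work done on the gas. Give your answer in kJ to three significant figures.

Isobaric: W = P ΔV = nR ΔT.
W = (3.73)(8.314)(143 − 340) = -6109 J.
Work on gas = −W_by = 6109 J.

W ≈ 6.11 kJ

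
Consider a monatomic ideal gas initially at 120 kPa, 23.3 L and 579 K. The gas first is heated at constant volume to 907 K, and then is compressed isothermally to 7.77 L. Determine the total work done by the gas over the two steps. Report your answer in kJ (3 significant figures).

W_total ≈ -4.81 kJ

Step 1 (isochoric): W = 0 (constant volume).
After step 1: P = 188 kPa (V unchanged).
Step 2 (isothermal): W = P₁V₁ ln(V₂/V₁) = (4380) ln(7.77/23.3) = -4810 J.
W_total = 0 − 4810 = -4810 J.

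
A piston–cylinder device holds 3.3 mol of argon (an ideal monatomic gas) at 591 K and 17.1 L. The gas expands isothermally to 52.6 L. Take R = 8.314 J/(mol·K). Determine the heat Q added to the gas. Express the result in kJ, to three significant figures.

Q ≈ 18.2 kJ

Isothermal ⇒ ΔU = 0, so Q = W = nRT ln(V₂/V₁).
Q = (3.3)(8.314)(591) ln(52.6/17.1) = 16215 × 1.124 = 18220 J.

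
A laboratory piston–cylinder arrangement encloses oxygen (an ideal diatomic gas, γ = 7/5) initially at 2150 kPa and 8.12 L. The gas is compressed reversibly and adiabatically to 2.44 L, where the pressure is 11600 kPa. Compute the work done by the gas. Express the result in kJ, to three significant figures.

W ≈ -27.1 kJ

Adiabatic: W = (P₁V₁ − P₂V₂)/(γ − 1) with γ = 7/5.
P₁V₁ = 17458 J, P₂V₂ = 28304 J.
W = (17458 − 28304) / 0.4 = -27115 J.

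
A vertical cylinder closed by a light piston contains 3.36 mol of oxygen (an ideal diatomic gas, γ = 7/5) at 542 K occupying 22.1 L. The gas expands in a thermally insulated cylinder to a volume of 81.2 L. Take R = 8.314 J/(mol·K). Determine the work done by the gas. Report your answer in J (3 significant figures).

Adiabatic: TV^(γ−1) = const with γ = 7/5.
T₂ = T₁ (V₁/V₂)^(γ−1) = 542 × (22.1/81.2)^0.4 = 542 × 0.5942 = 322.1 K.
W_by = nCᵥ(T₁ − T₂) = (3.36)(20.79)(542 − 322.1) = 15360 J.

W ≈ 15400 J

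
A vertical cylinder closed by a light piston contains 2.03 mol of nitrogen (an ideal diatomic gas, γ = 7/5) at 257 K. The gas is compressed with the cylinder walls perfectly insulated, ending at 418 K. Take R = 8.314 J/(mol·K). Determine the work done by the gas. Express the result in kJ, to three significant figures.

Adiabatic ⇒ Q = 0, so W_by = −ΔU = nCᵥ(T₁ − T₂).
Cᵥ = 5R/2 = 20.79 J/(mol·K).
W = (2.03)(20.79)(257 − 418) = -6793 J.

W ≈ -6.79 kJ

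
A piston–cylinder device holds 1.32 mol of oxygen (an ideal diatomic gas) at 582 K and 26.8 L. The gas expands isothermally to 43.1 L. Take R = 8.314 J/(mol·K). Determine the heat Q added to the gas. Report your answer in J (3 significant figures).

Isothermal ⇒ ΔU = 0, so Q = W = nRT ln(V₂/V₁).
Q = (1.32)(8.314)(582) ln(43.1/26.8) = 6387 × 0.4751 = 3035 J.

Q ≈ 3030 J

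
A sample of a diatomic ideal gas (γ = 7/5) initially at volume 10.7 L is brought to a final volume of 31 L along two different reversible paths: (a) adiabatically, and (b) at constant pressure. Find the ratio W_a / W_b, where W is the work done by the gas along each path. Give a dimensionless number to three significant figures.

W_a / W_b ≈ 0.457

Path (a) adiabatic: W = P₁V₁(1 − (V₁/V₂)^(γ−1))/(γ−1) → W_a/(P₁V₁) = 0.8664.
Path (b) isobaric: W = P₁(V₂ − V₁) → W_b/(P₁V₁) = 1.897.
W_a / W_b = 0.8664 / 1.897 = 0.4567.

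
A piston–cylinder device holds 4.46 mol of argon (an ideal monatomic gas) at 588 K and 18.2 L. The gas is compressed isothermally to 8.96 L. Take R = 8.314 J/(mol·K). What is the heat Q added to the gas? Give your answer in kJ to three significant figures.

Q ≈ -15.5 kJ

Isothermal ⇒ ΔU = 0, so Q = W = nRT ln(V₂/V₁).
Q = (4.46)(8.314)(588) ln(8.96/18.2) = 21803 × -0.7087 = -15451 J.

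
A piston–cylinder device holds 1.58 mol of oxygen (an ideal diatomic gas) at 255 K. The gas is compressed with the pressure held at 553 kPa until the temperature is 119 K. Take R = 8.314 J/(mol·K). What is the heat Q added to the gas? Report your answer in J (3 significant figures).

Q ≈ -6250 J

Isobaric: W = nRΔT = (1.58)(8.314)(-136) = -1787 J.
ΔU = nCᵥΔT with Cᵥ = 5R/2: ΔU = (1.58)(20.79)(-136) = -4466 J.
Q = ΔU + W = -4466 − 1787 = -6253 J.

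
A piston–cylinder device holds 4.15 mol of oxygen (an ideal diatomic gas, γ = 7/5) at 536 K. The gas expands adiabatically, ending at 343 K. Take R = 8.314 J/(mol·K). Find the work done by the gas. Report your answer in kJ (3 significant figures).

Adiabatic ⇒ Q = 0, so W_by = −ΔU = nCᵥ(T₁ − T₂).
Cᵥ = 5R/2 = 20.79 J/(mol·K).
W = (4.15)(20.79)(536 − 343) = 16648 J.

W ≈ 16.6 kJ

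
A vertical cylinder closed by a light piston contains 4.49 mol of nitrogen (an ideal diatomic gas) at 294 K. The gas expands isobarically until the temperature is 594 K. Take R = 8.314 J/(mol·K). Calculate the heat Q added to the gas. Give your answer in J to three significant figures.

Q ≈ 39200 J

Isobaric: W = nRΔT = (4.49)(8.314)(300) = 11199 J.
ΔU = nCᵥΔT with Cᵥ = 5R/2: ΔU = (4.49)(20.79)(300) = 27997 J.
Q = ΔU + W = 27997 + 11199 = 39196 J.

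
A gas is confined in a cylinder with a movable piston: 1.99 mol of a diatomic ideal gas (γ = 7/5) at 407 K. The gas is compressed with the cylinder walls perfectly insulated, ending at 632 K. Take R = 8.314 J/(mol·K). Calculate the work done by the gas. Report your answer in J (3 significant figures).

Adiabatic ⇒ Q = 0, so W_by = −ΔU = nCᵥ(T₁ − T₂).
Cᵥ = 5R/2 = 20.79 J/(mol·K).
W = (1.99)(20.79)(407 − 632) = -9306 J.

W ≈ -9310 J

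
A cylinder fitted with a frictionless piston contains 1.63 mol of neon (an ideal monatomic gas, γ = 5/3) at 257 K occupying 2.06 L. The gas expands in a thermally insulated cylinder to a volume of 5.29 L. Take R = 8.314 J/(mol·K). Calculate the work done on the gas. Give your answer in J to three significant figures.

Adiabatic: TV^(γ−1) = const with γ = 5/3.
T₂ = T₁ (V₁/V₂)^(γ−1) = 257 × (2.06/5.29)^0.667 = 257 × 0.5333 = 137 K.
W_by = nCᵥ(T₁ − T₂) = (1.63)(12.47)(257 − 137) = 2438 J.
Work on gas = −W_by = -2438 J.

W ≈ -2440 J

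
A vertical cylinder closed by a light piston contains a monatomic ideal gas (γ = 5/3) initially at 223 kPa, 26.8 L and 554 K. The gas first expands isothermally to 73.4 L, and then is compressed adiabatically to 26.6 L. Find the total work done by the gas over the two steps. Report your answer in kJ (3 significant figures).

W_total ≈ -2.65 kJ

Step 1 (isothermal): W = P₁V₁ ln(V₂/V₁) = (5976) ln(73.4/26.8) = 6021 J.
After step 1: P = 81.42 kPa, V = 73.4 L, T = 554 K.
Step 2 (adiabatic): W = (P₁V₁ − P₂V₂)/(γ−1) = (5976 − 11758)/0.667 = -8672 J.
W_total = 6021 − 8672 = -2650 J.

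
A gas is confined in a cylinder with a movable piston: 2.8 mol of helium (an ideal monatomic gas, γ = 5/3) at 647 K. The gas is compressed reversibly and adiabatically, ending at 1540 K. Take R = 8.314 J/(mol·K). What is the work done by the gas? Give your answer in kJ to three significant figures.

W ≈ -31.2 kJ

Adiabatic ⇒ Q = 0, so W_by = −ΔU = nCᵥ(T₁ − T₂).
Cᵥ = 3R/2 = 12.47 J/(mol·K).
W = (2.8)(12.47)(647 − 1540) = -31182 J.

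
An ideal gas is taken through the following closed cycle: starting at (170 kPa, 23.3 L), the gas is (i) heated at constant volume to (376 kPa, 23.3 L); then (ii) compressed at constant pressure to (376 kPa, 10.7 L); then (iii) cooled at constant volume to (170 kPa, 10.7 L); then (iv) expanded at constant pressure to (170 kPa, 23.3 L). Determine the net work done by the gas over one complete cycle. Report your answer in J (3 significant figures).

Constant-volume legs do no work.
W(ii) = (376)(10.7 − 23.3) = -4738 J; W(iv) = (170)(23.3 − 10.7) = 2142 J.
W_net = -4738 + 2142 = -2596 J (the counter-clockwise enclosed area).

W_net ≈ -2600 J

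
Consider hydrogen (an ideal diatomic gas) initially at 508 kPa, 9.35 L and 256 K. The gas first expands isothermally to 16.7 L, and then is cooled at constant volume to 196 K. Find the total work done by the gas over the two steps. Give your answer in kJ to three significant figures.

Step 1 (isothermal): W = P₁V₁ ln(V₂/V₁) = (4750) ln(16.7/9.35) = 2755 J.
Step 2 (isochoric): W = 0 (constant volume).
W_total = 2755 + 0 = 2755 J.

W_total ≈ 2.76 kJ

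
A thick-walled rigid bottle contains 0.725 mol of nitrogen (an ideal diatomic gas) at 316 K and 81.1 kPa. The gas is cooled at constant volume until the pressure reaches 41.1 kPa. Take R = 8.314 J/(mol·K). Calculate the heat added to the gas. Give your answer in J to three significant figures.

Constant volume ⇒ W = 0, so Q = ΔU = nCᵥΔT with Cᵥ = 5R/2 = 20.79 J/(mol·K).
At constant V, T₂/T₁ = P₂/P₁ ⇒ ΔT = T₁(P₂/P₁ − 1) = 316·(41.1/81.1 − 1) = -155.9 K.
ΔU = (0.725)(20.79)(-155.9) = -2349 J.

Q ≈ -2350 J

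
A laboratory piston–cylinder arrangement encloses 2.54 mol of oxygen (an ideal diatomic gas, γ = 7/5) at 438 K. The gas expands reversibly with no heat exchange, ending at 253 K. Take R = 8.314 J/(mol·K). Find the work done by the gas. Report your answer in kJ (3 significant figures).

W ≈ 9.77 kJ

Adiabatic ⇒ Q = 0, so W_by = −ΔU = nCᵥ(T₁ − T₂).
Cᵥ = 5R/2 = 20.79 J/(mol·K).
W = (2.54)(20.79)(438 − 253) = 9767 J.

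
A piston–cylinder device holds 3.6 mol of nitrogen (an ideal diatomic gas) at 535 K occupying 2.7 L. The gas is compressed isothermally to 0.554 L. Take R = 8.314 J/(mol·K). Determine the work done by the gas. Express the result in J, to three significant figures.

Isothermal: W = nRT ln(V₂/V₁).
W = (3.6)(8.314)(535) × ln(0.554/2.7)
  = 16013 × -1.584
W_by_gas = -25362 J.

W ≈ -25400 J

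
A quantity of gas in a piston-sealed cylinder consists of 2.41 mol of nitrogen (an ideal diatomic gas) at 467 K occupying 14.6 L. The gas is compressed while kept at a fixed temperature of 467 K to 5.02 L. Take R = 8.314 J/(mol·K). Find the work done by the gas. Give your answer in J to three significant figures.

W ≈ -9990 J

Isothermal: W = nRT ln(V₂/V₁).
W = (2.41)(8.314)(467) × ln(5.02/14.6)
  = 9357 × -1.068
W_by_gas = -9990 J.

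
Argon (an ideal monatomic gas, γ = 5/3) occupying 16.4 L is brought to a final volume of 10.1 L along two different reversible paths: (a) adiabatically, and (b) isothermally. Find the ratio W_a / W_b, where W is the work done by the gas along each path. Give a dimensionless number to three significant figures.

W_a / W_b ≈ 1.18

Path (a) adiabatic: W = P₁V₁(1 − (V₁/V₂)^(γ−1))/(γ−1) → W_a/(P₁V₁) = -0.5722.
Path (b) isothermal: W = P₁V₁ ln(V₂/V₁) → W_b/(P₁V₁) = -0.4847.
W_a / W_b = -0.5722 / -0.4847 = 1.18.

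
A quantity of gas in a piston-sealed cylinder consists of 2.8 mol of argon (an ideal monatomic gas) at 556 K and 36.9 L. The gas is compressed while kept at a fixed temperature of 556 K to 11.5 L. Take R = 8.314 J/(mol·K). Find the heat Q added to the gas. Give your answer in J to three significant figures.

Isothermal ⇒ ΔU = 0, so Q = W = nRT ln(V₂/V₁).
Q = (2.8)(8.314)(556) ln(11.5/36.9) = 12943 × -1.166 = -15090 J.

Q ≈ -15100 J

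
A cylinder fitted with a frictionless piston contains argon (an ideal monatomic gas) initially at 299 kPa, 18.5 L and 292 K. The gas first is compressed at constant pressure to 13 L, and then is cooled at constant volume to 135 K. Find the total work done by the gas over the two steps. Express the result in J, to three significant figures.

W_total ≈ -1640 J

Step 1 (isobaric): W = PΔV = (299 kPa)(13 − 18.5 L) = -1644 J.
Step 2 (isochoric): W = 0 (constant volume).
W_total = -1644 + 0 = -1644 J.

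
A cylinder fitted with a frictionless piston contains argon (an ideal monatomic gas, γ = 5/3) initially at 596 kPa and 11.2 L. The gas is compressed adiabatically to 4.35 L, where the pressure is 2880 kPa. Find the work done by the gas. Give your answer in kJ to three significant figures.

W ≈ -8.78 kJ

Adiabatic: W = (P₁V₁ − P₂V₂)/(γ − 1) with γ = 5/3.
P₁V₁ = 6675 J, P₂V₂ = 12528 J.
W = (6675 − 12528) / 0.6667 = -8779 J.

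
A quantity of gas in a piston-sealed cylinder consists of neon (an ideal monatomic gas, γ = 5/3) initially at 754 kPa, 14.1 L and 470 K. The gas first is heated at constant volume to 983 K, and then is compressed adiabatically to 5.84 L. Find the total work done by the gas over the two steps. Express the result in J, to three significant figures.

Step 1 (isochoric): W = 0 (constant volume).
After step 1: P = 1577 kPa (V unchanged).
Step 2 (adiabatic): W = (P₁V₁ − P₂V₂)/(γ−1) = (22235 − 40018)/0.667 = -26673 J.
W_total = 0 − 26673 = -26673 J.

W_total ≈ -26700 J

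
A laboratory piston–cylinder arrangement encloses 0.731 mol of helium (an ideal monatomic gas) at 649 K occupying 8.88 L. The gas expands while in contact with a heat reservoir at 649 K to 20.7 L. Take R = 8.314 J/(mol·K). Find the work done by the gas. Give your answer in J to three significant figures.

W ≈ 3340 J

Isothermal: W = nRT ln(V₂/V₁).
W = (0.731)(8.314)(649) × ln(20.7/8.88)
  = 3944 × 0.8463
W_by_gas = 3338 J.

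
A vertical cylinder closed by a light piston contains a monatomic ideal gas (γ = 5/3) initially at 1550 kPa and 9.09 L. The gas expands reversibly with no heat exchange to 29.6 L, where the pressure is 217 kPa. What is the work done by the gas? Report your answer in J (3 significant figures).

Adiabatic: W = (P₁V₁ − P₂V₂)/(γ − 1) with γ = 5/3.
P₁V₁ = 14090 J, P₂V₂ = 6423 J.
W = (14090 − 6423) / 0.6667 = 11499 J.

W ≈ 11500 J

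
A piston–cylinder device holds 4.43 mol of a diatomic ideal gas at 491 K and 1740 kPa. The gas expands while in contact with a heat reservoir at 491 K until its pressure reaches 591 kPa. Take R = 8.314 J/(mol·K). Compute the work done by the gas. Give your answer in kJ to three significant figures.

W ≈ 19.5 kJ

Isothermal process: W = nRT ln(V₂/V₁) = nRT ln(P₁/P₂).
W = (4.43)(8.314)(491) × ln(1740/591)
  = 18084 × ln(2.944) = 18084 × 1.08
W_by_gas = 19528 J.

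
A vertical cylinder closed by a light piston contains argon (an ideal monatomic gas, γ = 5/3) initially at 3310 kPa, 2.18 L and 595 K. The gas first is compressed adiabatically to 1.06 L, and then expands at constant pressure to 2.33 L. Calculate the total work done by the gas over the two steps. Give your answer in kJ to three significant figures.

Step 1 (adiabatic): W = (P₁V₁ − P₂V₂)/(γ−1) = (7216 − 11669)/0.667 = -6681 J.
After step 1: P = 11009 kPa, V = 1.06 L, T = 962.2 K.
Step 2 (isobaric): W = PΔV = (11009 kPa)(2.33 − 1.06 L) = 13981 J.
W_total = -6681 + 13981 = 7301 J.

W_total ≈ 7.30 kJ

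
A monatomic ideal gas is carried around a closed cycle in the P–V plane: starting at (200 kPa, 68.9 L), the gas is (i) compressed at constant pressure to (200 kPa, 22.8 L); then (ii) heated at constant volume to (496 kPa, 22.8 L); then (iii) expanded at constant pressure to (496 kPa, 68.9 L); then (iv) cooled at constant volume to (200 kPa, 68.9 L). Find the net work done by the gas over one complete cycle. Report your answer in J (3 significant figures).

W_net ≈ 13600 J

Constant-volume legs do no work.
W(i) = (200)(22.8 − 68.9) = -9220 J; W(iii) = (496)(68.9 − 22.8) = 22866 J.
W_net = -9220 + 22866 = 13646 J (the clockwise enclosed area).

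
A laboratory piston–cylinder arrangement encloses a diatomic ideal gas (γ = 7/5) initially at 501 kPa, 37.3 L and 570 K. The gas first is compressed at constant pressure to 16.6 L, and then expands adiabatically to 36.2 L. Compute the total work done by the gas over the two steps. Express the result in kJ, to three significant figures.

W_total ≈ -4.80 kJ

Step 1 (isobaric): W = PΔV = (501 kPa)(16.6 − 37.3 L) = -10371 J.
After step 1: P = 501 kPa, V = 16.6 L, T = 253.7 K.
Step 2 (adiabatic): W = (P₁V₁ − P₂V₂)/(γ−1) = (8317 − 6088)/0.4 = 5570 J.
W_total = -10371 + 5570 = -4800 J.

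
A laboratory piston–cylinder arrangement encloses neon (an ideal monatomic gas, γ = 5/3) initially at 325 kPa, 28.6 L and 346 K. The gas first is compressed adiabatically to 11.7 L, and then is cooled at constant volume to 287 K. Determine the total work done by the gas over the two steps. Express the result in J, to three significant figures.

Step 1 (adiabatic): W = (P₁V₁ − P₂V₂)/(γ−1) = (9295 − 16867)/0.667 = -11358 J.
Step 2 (isochoric): W = 0 (constant volume).
W_total = -11358 + 0 = -11358 J.

W_total ≈ -11400 J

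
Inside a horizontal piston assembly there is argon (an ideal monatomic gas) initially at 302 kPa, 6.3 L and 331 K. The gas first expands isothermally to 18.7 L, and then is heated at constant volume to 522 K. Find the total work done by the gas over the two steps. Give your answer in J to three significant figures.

W_total ≈ 2070 J

Step 1 (isothermal): W = P₁V₁ ln(V₂/V₁) = (1903) ln(18.7/6.3) = 2070 J.
Step 2 (isochoric): W = 0 (constant volume).
W_total = 2070 + 0 = 2070 J.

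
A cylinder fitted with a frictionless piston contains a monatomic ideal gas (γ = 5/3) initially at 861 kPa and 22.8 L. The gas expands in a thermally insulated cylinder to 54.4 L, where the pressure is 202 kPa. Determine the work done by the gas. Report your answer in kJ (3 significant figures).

Adiabatic: W = (P₁V₁ − P₂V₂)/(γ − 1) with γ = 5/3.
P₁V₁ = 19631 J, P₂V₂ = 10989 J.
W = (19631 − 10989) / 0.6667 = 12963 J.

W ≈ 13.0 kJ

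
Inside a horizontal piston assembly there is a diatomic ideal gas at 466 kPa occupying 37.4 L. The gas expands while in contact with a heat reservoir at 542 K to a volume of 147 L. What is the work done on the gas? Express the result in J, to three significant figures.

W ≈ -23900 J

Isothermal: W = nRT ln(V₂/V₁) = P₁V₁ ln(V₂/V₁).
P₁V₁ = (466 kPa)(37.4 L) = 17428 J.
W = 17428 × ln(147/37.4) = 17428 × 1.369
W_by_gas = 23855 J; work on gas = −W_by = -23855 J.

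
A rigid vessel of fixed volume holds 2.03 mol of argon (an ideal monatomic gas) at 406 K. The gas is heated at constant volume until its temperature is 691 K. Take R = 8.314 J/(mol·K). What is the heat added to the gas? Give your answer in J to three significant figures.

Q ≈ 7220 J

Constant volume ⇒ W = 0, so Q = ΔU = nCᵥΔT with Cᵥ = 3R/2 = 12.47 J/(mol·K).
ΔU = (2.03)(12.47)(691 − 406) = 7215 J.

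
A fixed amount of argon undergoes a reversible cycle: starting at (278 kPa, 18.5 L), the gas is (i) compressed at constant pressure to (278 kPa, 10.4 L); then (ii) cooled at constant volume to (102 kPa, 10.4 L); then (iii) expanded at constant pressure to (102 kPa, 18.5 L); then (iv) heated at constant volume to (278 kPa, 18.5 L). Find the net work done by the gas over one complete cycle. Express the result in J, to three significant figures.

Constant-volume legs do no work.
W(i) = (278)(10.4 − 18.5) = -2252 J; W(iii) = (102)(18.5 − 10.4) = 826.2 J.
W_net = -2252 + 826.2 = -1426 J (the counter-clockwise enclosed area).

W_net ≈ -1430 J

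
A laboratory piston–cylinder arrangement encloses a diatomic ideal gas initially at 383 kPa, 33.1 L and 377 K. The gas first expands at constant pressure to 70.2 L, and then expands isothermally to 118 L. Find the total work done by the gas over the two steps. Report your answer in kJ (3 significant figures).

W_total ≈ 28.2 kJ

Step 1 (isobaric): W = PΔV = (383 kPa)(70.2 − 33.1 L) = 14209 J.
After step 1: P = 383 kPa, V = 70.2 L, T = 799.6 K.
Step 2 (isothermal): W = P₁V₁ ln(V₂/V₁) = (26887) ln(118/70.2) = 13963 J.
W_total = 14209 + 13963 = 28172 J.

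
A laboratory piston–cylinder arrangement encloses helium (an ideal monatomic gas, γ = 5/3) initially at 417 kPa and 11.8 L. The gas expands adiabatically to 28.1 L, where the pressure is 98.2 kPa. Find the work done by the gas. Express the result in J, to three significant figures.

W ≈ 3240 J

Adiabatic: W = (P₁V₁ − P₂V₂)/(γ − 1) with γ = 5/3.
P₁V₁ = 4921 J, P₂V₂ = 2759 J.
W = (4921 − 2759) / 0.6667 = 3242 J.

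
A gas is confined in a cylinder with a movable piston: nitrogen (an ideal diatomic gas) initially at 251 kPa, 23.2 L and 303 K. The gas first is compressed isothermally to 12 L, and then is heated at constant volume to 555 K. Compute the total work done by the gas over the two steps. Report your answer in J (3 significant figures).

Step 1 (isothermal): W = P₁V₁ ln(V₂/V₁) = (5823) ln(12/23.2) = -3839 J.
Step 2 (isochoric): W = 0 (constant volume).
W_total = -3839 + 0 = -3839 J.

W_total ≈ -3840 J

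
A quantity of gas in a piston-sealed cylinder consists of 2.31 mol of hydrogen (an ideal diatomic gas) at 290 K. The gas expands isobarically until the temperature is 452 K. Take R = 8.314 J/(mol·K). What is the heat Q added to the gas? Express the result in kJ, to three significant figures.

Q ≈ 10.9 kJ

Isobaric: W = nRΔT = (2.31)(8.314)(162) = 3111 J.
ΔU = nCᵥΔT with Cᵥ = 5R/2: ΔU = (2.31)(20.79)(162) = 7778 J.
Q = ΔU + W = 7778 + 3111 = 10889 J.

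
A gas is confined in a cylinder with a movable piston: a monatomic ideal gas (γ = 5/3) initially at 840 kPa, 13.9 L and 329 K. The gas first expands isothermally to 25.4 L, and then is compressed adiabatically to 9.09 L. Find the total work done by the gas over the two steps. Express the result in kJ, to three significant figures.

Step 1 (isothermal): W = P₁V₁ ln(V₂/V₁) = (11676) ln(25.4/13.9) = 7039 J.
After step 1: P = 459.7 kPa, V = 25.4 L, T = 329 K.
Step 2 (adiabatic): W = (P₁V₁ − P₂V₂)/(γ−1) = (11676 − 23164)/0.667 = -17232 J.
W_total = 7039 − 17232 = -10193 J.

W_total ≈ -10.2 kJ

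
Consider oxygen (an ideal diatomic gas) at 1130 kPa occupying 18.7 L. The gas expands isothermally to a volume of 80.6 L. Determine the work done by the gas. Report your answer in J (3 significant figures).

W ≈ 30900 J

Isothermal: W = nRT ln(V₂/V₁) = P₁V₁ ln(V₂/V₁).
P₁V₁ = (1130 kPa)(18.7 L) = 21131 J.
W = 21131 × ln(80.6/18.7) = 21131 × 1.461
W_by_gas = 30872 J.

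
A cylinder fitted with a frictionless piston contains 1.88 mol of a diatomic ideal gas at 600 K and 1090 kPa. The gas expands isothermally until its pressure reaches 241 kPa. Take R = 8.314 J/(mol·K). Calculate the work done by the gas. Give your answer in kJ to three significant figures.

Isothermal process: W = nRT ln(V₂/V₁) = nRT ln(P₁/P₂).
W = (1.88)(8.314)(600) × ln(1090/241)
  = 9378 × ln(4.523) = 9378 × 1.509
W_by_gas = 14153 J.

W ≈ 14.2 kJ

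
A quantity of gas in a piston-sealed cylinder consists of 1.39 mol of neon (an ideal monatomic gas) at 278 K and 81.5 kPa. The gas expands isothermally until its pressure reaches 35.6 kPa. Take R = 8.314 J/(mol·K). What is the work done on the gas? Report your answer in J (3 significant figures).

W ≈ -2660 J

Isothermal process: W = nRT ln(V₂/V₁) = nRT ln(P₁/P₂).
W = (1.39)(8.314)(278) × ln(81.5/35.6)
  = 3213 × ln(2.289) = 3213 × 0.8283
W_by_gas = 2661 J; work on gas = −W_by = -2661 J.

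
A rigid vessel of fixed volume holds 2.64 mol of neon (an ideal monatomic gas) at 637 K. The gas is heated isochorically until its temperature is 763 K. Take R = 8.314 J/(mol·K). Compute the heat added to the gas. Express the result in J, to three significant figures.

Q ≈ 4150 J

Constant volume ⇒ W = 0, so Q = ΔU = nCᵥΔT with Cᵥ = 3R/2 = 12.47 J/(mol·K).
ΔU = (2.64)(12.47)(763 − 637) = 4148 J.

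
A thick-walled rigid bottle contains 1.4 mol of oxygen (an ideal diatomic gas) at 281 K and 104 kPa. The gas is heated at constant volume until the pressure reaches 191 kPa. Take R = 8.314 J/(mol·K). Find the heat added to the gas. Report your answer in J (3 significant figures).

Q ≈ 6840 J

Constant volume ⇒ W = 0, so Q = ΔU = nCᵥΔT with Cᵥ = 5R/2 = 20.79 J/(mol·K).
At constant V, T₂/T₁ = P₂/P₁ ⇒ ΔT = T₁(P₂/P₁ − 1) = 281·(191/104 − 1) = 235.1 K.
ΔU = (1.4)(20.79)(235.1) = 6840 J.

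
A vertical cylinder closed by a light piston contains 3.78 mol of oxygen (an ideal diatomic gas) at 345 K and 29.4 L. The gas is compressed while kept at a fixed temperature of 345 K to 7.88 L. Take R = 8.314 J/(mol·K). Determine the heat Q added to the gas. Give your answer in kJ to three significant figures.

Isothermal ⇒ ΔU = 0, so Q = W = nRT ln(V₂/V₁).
Q = (3.78)(8.314)(345) ln(7.88/29.4) = 10842 × -1.317 = -14276 J.

Q ≈ -14.3 kJ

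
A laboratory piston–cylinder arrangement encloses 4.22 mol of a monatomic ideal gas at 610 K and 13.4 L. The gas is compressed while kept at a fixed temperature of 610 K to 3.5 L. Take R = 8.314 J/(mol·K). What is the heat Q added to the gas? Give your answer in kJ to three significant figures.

Isothermal ⇒ ΔU = 0, so Q = W = nRT ln(V₂/V₁).
Q = (4.22)(8.314)(610) ln(3.5/13.4) = 21402 × -1.342 = -28732 J.

Q ≈ -28.7 kJ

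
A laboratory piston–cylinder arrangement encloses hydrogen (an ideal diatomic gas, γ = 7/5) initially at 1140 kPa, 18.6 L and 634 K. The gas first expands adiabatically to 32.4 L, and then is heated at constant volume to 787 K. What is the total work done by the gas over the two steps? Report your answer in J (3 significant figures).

Step 1 (adiabatic): W = (P₁V₁ − P₂V₂)/(γ−1) = (21204 − 16983)/0.4 = 10553 J.
Step 2 (isochoric): W = 0 (constant volume).
W_total = 10553 + 0 = 10553 J.

W_total ≈ 10600 J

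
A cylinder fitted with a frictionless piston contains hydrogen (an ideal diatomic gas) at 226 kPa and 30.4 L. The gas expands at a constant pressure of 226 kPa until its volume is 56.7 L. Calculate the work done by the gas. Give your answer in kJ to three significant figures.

Isobaric: W = P ΔV.
W = (226 kPa)(56.7 − 30.4 L) = (226)(26.3) = 5944 J.

W ≈ 5.94 kJ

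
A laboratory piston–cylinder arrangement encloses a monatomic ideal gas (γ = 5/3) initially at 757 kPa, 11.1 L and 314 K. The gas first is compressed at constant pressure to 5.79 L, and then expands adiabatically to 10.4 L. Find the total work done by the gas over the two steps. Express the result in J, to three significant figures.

Step 1 (isobaric): W = PΔV = (757 kPa)(5.79 − 11.1 L) = -4020 J.
After step 1: P = 757 kPa, V = 5.79 L, T = 163.8 K.
Step 2 (adiabatic): W = (P₁V₁ − P₂V₂)/(γ−1) = (4383 − 2966)/0.667 = 2125 J.
W_total = -4020 + 2125 = -1894 J.

W_total ≈ -1890 J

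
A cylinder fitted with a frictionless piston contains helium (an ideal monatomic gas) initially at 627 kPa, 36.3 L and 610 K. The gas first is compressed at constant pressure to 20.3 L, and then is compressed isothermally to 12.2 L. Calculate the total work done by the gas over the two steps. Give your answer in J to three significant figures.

Step 1 (isobaric): W = PΔV = (627 kPa)(20.3 − 36.3 L) = -10032 J.
After step 1: P = 627 kPa, V = 20.3 L, T = 341.1 K.
Step 2 (isothermal): W = P₁V₁ ln(V₂/V₁) = (12728) ln(12.2/20.3) = -6481 J.
W_total = -10032 − 6481 = -16513 J.

W_total ≈ -16500 J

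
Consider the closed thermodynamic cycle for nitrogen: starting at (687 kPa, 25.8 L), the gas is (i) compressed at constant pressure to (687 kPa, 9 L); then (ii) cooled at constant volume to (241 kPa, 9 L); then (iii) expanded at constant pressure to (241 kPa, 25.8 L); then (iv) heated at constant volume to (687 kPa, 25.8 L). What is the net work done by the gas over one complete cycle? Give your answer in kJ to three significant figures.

Constant-volume legs do no work.
W(i) = (687)(9 − 25.8) = -11542 J; W(iii) = (241)(25.8 − 9) = 4049 J.
W_net = -11542 + 4049 = -7493 J (the counter-clockwise enclosed area).

W_net ≈ -7.49 kJ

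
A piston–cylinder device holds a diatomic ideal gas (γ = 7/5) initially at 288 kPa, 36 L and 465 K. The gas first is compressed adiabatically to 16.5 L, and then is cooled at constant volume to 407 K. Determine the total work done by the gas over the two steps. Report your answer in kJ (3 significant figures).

Step 1 (adiabatic): W = (P₁V₁ − P₂V₂)/(γ−1) = (10368 − 14165)/0.4 = -9493 J.
Step 2 (isochoric): W = 0 (constant volume).
W_total = -9493 + 0 = -9493 J.

W_total ≈ -9.49 kJ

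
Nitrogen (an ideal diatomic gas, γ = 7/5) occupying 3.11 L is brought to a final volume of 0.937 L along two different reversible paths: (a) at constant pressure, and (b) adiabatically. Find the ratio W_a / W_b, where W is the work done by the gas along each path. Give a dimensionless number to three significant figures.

W_a / W_b ≈ 0.454

Path (a) isobaric: W = P₁(V₂ − V₁) → W_a/(P₁V₁) = -0.6987.
Path (b) adiabatic: W = P₁V₁(1 − (V₁/V₂)^(γ−1))/(γ−1) → W_b/(P₁V₁) = -1.54.
W_a / W_b = -0.6987 / -1.54 = 0.4538.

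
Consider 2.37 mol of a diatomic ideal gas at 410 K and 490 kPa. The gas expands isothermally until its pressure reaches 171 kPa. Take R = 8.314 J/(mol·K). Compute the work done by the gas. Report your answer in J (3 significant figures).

W ≈ 8500 J

Isothermal process: W = nRT ln(V₂/V₁) = nRT ln(P₁/P₂).
W = (2.37)(8.314)(410) × ln(490/171)
  = 8079 × ln(2.865) = 8079 × 1.053
W_by_gas = 8505 J.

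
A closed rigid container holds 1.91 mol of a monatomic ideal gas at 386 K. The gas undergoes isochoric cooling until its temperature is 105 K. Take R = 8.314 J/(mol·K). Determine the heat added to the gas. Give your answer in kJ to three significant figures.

Constant volume ⇒ W = 0, so Q = ΔU = nCᵥΔT with Cᵥ = 3R/2 = 12.47 J/(mol·K).
ΔU = (1.91)(12.47)(105 − 386) = -6693 J.

Q ≈ -6.69 kJ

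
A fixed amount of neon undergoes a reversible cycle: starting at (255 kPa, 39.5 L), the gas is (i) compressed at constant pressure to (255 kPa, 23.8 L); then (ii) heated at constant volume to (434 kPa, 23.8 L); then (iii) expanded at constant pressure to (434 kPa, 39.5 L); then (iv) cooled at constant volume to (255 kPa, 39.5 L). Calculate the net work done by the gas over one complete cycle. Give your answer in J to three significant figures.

W_net ≈ 2810 J

Constant-volume legs do no work.
W(i) = (255)(23.8 − 39.5) = -4004 J; W(iii) = (434)(39.5 − 23.8) = 6814 J.
W_net = -4004 + 6814 = 2810 J (the clockwise enclosed area).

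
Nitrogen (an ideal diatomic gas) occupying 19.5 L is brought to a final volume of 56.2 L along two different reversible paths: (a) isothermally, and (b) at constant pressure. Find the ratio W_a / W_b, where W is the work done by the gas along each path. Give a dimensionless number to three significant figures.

Path (a) isothermal: W = P₁V₁ ln(V₂/V₁) → W_a/(P₁V₁) = 1.059.
Path (b) isobaric: W = P₁(V₂ − V₁) → W_b/(P₁V₁) = 1.882.
W_a / W_b = 1.059 / 1.882 = 0.5624.

W_a / W_b ≈ 0.562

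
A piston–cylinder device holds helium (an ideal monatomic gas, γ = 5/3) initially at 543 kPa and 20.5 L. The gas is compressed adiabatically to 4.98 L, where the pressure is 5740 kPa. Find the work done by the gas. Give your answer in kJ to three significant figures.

Adiabatic: W = (P₁V₁ − P₂V₂)/(γ − 1) with γ = 5/3.
P₁V₁ = 11132 J, P₂V₂ = 28585 J.
W = (11132 − 28585) / 0.6667 = -26181 J.

W ≈ -26.2 kJ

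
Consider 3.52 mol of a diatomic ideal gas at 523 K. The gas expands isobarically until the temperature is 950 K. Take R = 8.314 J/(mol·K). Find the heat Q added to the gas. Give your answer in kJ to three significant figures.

Q ≈ 43.7 kJ

Isobaric: W = nRΔT = (3.52)(8.314)(427) = 12496 J.
ΔU = nCᵥΔT with Cᵥ = 5R/2: ΔU = (3.52)(20.79)(427) = 31241 J.
Q = ΔU + W = 31241 + 12496 = 43737 J.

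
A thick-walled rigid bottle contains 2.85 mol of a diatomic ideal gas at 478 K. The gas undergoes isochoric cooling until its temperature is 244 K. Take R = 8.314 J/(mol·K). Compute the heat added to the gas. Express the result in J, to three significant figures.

Q ≈ -13900 J

Constant volume ⇒ W = 0, so Q = ΔU = nCᵥΔT with Cᵥ = 5R/2 = 20.79 J/(mol·K).
ΔU = (2.85)(20.79)(244 − 478) = -13862 J.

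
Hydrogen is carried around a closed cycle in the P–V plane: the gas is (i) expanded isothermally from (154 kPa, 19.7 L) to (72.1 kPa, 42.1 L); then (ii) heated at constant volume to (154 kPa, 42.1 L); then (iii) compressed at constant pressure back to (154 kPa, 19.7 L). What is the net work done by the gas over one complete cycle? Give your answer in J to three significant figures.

Leg (i): W = PᵢVᵢ ln(V_f/Vᵢ) = (3034) ln(42.1/19.7) = 2304 J.
Leg (ii): W = 0.
Leg (iii): W = PΔV = (154)(19.7 − 42.1) = -3450 J.
W_net = 2304 − 3450 = -1146 J.

W_net ≈ -1150 J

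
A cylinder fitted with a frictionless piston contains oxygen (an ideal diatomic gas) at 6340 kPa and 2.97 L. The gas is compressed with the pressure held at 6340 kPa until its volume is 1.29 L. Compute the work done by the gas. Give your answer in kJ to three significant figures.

Isobaric: W = P ΔV.
W = (6340 kPa)(1.29 − 2.97 L) = (6340)(-1.68) = -10651 J.

W ≈ -10.7 kJ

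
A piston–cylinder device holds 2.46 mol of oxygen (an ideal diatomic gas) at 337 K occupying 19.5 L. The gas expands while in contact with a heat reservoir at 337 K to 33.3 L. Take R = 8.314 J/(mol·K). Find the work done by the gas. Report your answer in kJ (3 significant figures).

Isothermal: W = nRT ln(V₂/V₁).
W = (2.46)(8.314)(337) × ln(33.3/19.5)
  = 6892 × 0.5351
W_by_gas = 3688 J.

W ≈ 3.69 kJ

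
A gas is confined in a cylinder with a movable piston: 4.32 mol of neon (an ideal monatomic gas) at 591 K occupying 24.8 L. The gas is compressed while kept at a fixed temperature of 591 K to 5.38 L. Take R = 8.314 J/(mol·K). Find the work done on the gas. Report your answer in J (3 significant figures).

Isothermal: W = nRT ln(V₂/V₁).
W = (4.32)(8.314)(591) × ln(5.38/24.8)
  = 21227 × -1.528
W_by_gas = -32438 J; work on gas = −W_by = 32438 J.

W ≈ 32400 J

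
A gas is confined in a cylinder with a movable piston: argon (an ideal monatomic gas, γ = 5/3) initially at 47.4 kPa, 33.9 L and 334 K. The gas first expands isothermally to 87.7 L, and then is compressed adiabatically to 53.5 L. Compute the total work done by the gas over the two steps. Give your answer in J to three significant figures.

Step 1 (isothermal): W = P₁V₁ ln(V₂/V₁) = (1607) ln(87.7/33.9) = 1527 J.
After step 1: P = 18.32 kPa, V = 87.7 L, T = 334 K.
Step 2 (adiabatic): W = (P₁V₁ − P₂V₂)/(γ−1) = (1607 − 2234)/0.667 = -940.6 J.
W_total = 1527 − 940.6 = 586.7 J.

W_total ≈ 587 J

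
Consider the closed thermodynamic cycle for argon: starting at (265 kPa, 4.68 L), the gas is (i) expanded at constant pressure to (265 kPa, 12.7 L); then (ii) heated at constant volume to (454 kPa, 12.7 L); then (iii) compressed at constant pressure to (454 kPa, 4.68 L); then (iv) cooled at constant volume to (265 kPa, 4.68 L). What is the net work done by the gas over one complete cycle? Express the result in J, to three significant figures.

W_net ≈ -1520 J

Constant-volume legs do no work.
W(i) = (265)(12.7 − 4.68) = 2125 J; W(iii) = (454)(4.68 − 12.7) = -3641 J.
W_net = 2125 − 3641 = -1516 J (the counter-clockwise enclosed area).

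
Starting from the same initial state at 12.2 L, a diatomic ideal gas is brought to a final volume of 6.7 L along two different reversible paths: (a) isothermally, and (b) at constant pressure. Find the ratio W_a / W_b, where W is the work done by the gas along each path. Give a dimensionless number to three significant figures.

W_a / W_b ≈ 1.33

Path (a) isothermal: W = P₁V₁ ln(V₂/V₁) → W_a/(P₁V₁) = -0.5993.
Path (b) isobaric: W = P₁(V₂ − V₁) → W_b/(P₁V₁) = -0.4508.
W_a / W_b = -0.5993 / -0.4508 = 1.329.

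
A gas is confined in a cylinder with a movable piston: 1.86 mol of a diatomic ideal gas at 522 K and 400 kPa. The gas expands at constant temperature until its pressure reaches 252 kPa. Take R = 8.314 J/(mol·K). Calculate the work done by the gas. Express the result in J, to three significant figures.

W ≈ 3730 J

Isothermal process: W = nRT ln(V₂/V₁) = nRT ln(P₁/P₂).
W = (1.86)(8.314)(522) × ln(400/252)
  = 8072 × ln(1.587) = 8072 × 0.462
W_by_gas = 3730 J.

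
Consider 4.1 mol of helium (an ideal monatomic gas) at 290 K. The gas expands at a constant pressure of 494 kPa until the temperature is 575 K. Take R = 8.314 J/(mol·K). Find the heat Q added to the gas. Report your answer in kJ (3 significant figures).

Isobaric: W = nRΔT = (4.1)(8.314)(285) = 9715 J.
ΔU = nCᵥΔT with Cᵥ = 3R/2: ΔU = (4.1)(12.47)(285) = 14572 J.
Q = ΔU + W = 14572 + 9715 = 24287 J.

Q ≈ 24.3 kJ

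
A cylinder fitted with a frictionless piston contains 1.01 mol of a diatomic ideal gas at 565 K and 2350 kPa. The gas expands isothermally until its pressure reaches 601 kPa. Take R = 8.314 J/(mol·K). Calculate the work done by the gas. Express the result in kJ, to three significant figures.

Isothermal process: W = nRT ln(V₂/V₁) = nRT ln(P₁/P₂).
W = (1.01)(8.314)(565) × ln(2350/601)
  = 4744 × ln(3.91) = 4744 × 1.364
W_by_gas = 6469 J.

W ≈ 6.47 kJ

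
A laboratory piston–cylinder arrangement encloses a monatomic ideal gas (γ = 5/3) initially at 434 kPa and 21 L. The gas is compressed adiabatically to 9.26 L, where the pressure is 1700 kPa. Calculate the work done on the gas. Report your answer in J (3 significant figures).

Adiabatic: W = (P₁V₁ − P₂V₂)/(γ − 1) with γ = 5/3.
P₁V₁ = 9114 J, P₂V₂ = 15742 J.
W = (9114 − 15742) / 0.6667 = -9942 J.
Work on gas = −W_by = 9942 J.

W ≈ 9940 J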